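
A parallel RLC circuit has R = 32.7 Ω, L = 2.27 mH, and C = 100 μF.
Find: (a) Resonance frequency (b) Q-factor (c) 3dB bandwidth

Step 1 — Resonance: ω₀ = 1/√(LC) = 1/√(0.00227·0.0001) = 2099 rad/s.
Step 2 — f₀ = ω₀/(2π) = 334 Hz.
Step 3 — Parallel Q: Q = R/(ω₀L) = 32.7/(2099·0.00227) = 6.863.
Step 4 — Bandwidth: Δω = ω₀/Q = 305.8 rad/s; BW = Δω/(2π) = 48.67 Hz.

(a) f₀ = 334 Hz  (b) Q = 6.863  (c) BW = 48.67 Hz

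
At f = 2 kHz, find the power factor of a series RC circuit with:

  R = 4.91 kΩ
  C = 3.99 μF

Step 1 — Angular frequency: ω = 2π·f = 2π·2000 = 1.257e+04 rad/s.
Step 2 — Component impedances:
  R: Z = R = 4910 Ω
  C: Z = 1/(jωC) = -j/(ω·C) = 0 - j19.94 Ω
Step 3 — Series combination: Z_total = R + C = 4910 - j19.94 Ω = 4910∠-0.2° Ω.
Step 4 — Power factor: PF = cos(φ) = Re(Z)/|Z| = 4910/4910 = 1.
Step 5 — Type: Im(Z) = -19.94 ⇒ leading (phase φ = -0.2°).

PF = 1 (leading, φ = -0.2°)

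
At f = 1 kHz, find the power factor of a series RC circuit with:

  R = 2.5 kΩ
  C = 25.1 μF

Step 1 — Angular frequency: ω = 2π·f = 2π·1000 = 6283 rad/s.
Step 2 — Component impedances:
  R: Z = R = 2500 Ω
  C: Z = 1/(jωC) = -j/(ω·C) = 0 - j6.341 Ω
Step 3 — Series combination: Z_total = R + C = 2500 - j6.341 Ω = 2500∠-0.1° Ω.
Step 4 — Power factor: PF = cos(φ) = Re(Z)/|Z| = 2500/2500 = 1.
Step 5 — Type: Im(Z) = -6.341 ⇒ leading (phase φ = -0.1°).

PF = 1 (leading, φ = -0.1°)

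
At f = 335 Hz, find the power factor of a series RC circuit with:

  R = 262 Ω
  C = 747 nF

Step 1 — Angular frequency: ω = 2π·f = 2π·335 = 2105 rad/s.
Step 2 — Component impedances:
  R: Z = R = 262 Ω
  C: Z = 1/(jωC) = -j/(ω·C) = 0 - j636 Ω
Step 3 — Series combination: Z_total = R + C = 262 - j636 Ω = 687.8∠-67.6° Ω.
Step 4 — Power factor: PF = cos(φ) = Re(Z)/|Z| = 262/687.8 = 0.3809.
Step 5 — Type: Im(Z) = -636 ⇒ leading (phase φ = -67.6°).

PF = 0.3809 (leading, φ = -67.6°)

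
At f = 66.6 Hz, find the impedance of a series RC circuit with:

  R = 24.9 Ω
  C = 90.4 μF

Step 1 — Angular frequency: ω = 2π·f = 2π·66.6 = 418.5 rad/s.
Step 2 — Component impedances:
  R: Z = R = 24.9 Ω
  C: Z = 1/(jωC) = -j/(ω·C) = 0 - j26.43 Ω
Step 3 — Series combination: Z_total = R + C = 24.9 - j26.43 Ω = 36.32∠-46.7° Ω.

Z = 24.9 - j26.43 Ω = 36.32∠-46.7° Ω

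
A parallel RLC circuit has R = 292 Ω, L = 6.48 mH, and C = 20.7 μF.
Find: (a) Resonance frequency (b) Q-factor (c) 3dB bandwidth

Step 1 — Resonance: ω₀ = 1/√(LC) = 1/√(0.00648·2.07e-05) = 2730 rad/s.
Step 2 — f₀ = ω₀/(2π) = 434.6 Hz.
Step 3 — Parallel Q: Q = R/(ω₀L) = 292/(2730·0.00648) = 16.5.
Step 4 — Bandwidth: Δω = ω₀/Q = 165.4 rad/s; BW = Δω/(2π) = 26.33 Hz.

(a) f₀ = 434.6 Hz  (b) Q = 16.5  (c) BW = 26.33 Hz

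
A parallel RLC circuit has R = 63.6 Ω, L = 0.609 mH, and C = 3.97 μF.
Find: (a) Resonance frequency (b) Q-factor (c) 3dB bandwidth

Step 1 — Resonance: ω₀ = 1/√(LC) = 1/√(0.000609·3.97e-06) = 2.034e+04 rad/s.
Step 2 — f₀ = ω₀/(2π) = 3237 Hz.
Step 3 — Parallel Q: Q = R/(ω₀L) = 63.6/(2.034e+04·0.000609) = 5.135.
Step 4 — Bandwidth: Δω = ω₀/Q = 3961 rad/s; BW = Δω/(2π) = 630.3 Hz.

(a) f₀ = 3237 Hz  (b) Q = 5.135  (c) BW = 630.3 Hz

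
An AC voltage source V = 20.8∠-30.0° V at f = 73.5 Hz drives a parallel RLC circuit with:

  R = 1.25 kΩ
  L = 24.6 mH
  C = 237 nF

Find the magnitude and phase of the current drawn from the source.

Step 1 — Angular frequency: ω = 2π·f = 2π·73.5 = 461.8 rad/s.
Step 2 — Component impedances:
  R: Z = R = 1250 Ω
  L: Z = jωL = j·461.8·0.0246 = 0 + j11.36 Ω
  C: Z = 1/(jωC) = -j/(ω·C) = 0 - j9137 Ω
Step 3 — Parallel combination: 1/Z_total = 1/R + 1/L + 1/C; Z_total = 0.1035 + j11.37 Ω = 11.37∠89.5° Ω.
Step 4 — Source phasor: V = 20.8∠-30.0° V = 18.01 - j10.4 V.
Step 5 — Ohm's law: I = V / Z_total = (18.01 - j10.4) / (0.1035 + j11.37) = -0.8999 - j1.592 A.
Step 6 — Convert to polar: |I| = 1.829 A, ∠I = -119.5°.

I = 1.829∠-119.5° A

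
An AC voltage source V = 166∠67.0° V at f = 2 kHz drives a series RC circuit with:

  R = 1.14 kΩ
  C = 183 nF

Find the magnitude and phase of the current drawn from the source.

Step 1 — Angular frequency: ω = 2π·f = 2π·2000 = 1.257e+04 rad/s.
Step 2 — Component impedances:
  R: Z = R = 1140 Ω
  C: Z = 1/(jωC) = -j/(ω·C) = 0 - j434.8 Ω
Step 3 — Series combination: Z_total = R + C = 1140 - j434.8 Ω = 1220∠-20.9° Ω.
Step 4 — Source phasor: V = 166∠67.0° V = 64.86 + j152.8 V.
Step 5 — Ohm's law: I = V / Z_total = (64.86 + j152.8) / (1140 - j434.8) = 0.005035 + j0.136 A.
Step 6 — Convert to polar: |I| = 0.1361 A, ∠I = 87.9°.

I = 0.1361∠87.9° A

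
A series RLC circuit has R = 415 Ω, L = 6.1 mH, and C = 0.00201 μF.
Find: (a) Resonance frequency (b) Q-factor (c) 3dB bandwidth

Step 1 — Resonance: ω₀ = 1/√(LC) = 1/√(0.0061·2.01e-09) = 2.856e+05 rad/s.
Step 2 — f₀ = ω₀/(2π) = 4.545e+04 Hz.
Step 3 — Series Q: Q = ω₀L/R = 2.856e+05·0.0061/415 = 4.198.
Step 4 — Bandwidth: Δω = ω₀/Q = 6.803e+04 rad/s; BW = Δω/(2π) = 1.083e+04 Hz.

(a) f₀ = 4.545e+04 Hz  (b) Q = 4.198  (c) BW = 1.083e+04 Hz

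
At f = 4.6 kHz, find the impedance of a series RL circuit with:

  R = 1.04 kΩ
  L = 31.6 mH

Step 1 — Angular frequency: ω = 2π·f = 2π·4600 = 2.89e+04 rad/s.
Step 2 — Component impedances:
  R: Z = R = 1040 Ω
  L: Z = jωL = j·2.89e+04·0.0316 = 0 + j913.3 Ω
Step 3 — Series combination: Z_total = R + L = 1040 + j913.3 Ω = 1384∠41.3° Ω.

Z = 1040 + j913.3 Ω = 1384∠41.3° Ω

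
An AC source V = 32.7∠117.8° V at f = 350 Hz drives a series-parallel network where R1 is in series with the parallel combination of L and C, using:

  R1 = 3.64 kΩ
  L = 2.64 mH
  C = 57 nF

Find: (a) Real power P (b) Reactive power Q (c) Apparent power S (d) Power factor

Step 1 — Angular frequency: ω = 2π·f = 2π·350 = 2199 rad/s.
Step 2 — Component impedances:
  R1: Z = R = 3640 Ω
  L: Z = jωL = j·2199·0.00264 = 0 + j5.806 Ω
  C: Z = 1/(jωC) = -j/(ω·C) = 0 - j7978 Ω
Step 3 — Parallel branch: L || C = 1/(1/L + 1/C) = 0 + j5.81 Ω.
Step 4 — Series with R1: Z_total = R1 + (L || C) = 3640 + j5.81 Ω = 3640∠0.1° Ω.
Step 5 — Source phasor: V = 32.7∠117.8° V = -15.25 + j28.93 V.
Step 6 — Current: I = V / Z = -0.004177 + j0.007953 A = 0.008984∠117.7° A.
Step 7 — Complex power: S = V·I* = 0.2938 + j0.0004689 VA.
Step 8 — Real power: P = Re(S) = 0.2938 W.
Step 9 — Reactive power: Q = Im(S) = 0.0004689 VAR.
Step 10 — Apparent power: |S| = 0.2938 VA.
Step 11 — Power factor: PF = P/|S| = 1 (lagging).

(a) P = 0.2938 W  (b) Q = 0.0004689 VAR  (c) S = 0.2938 VA  (d) PF = 1 (lagging)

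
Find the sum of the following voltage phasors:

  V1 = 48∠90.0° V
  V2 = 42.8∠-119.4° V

Step 1 — Convert each phasor to rectangular form:
  V1 = 48·(cos(90.0°) + j·sin(90.0°)) = 0 + j48 V
  V2 = 42.8·(cos(-119.4°) + j·sin(-119.4°)) = -21.01 - j37.29 V
Step 2 — Sum components: V_total = -21.01 + j10.71 V.
Step 3 — Convert to polar: |V_total| = 23.58 V, ∠V_total = 153.0°.

V_total = 23.58∠153.0° V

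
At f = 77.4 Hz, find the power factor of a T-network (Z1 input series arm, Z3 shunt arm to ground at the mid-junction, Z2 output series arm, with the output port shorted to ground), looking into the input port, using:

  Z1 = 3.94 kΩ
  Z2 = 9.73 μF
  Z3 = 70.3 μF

Step 1 — Angular frequency: ω = 2π·f = 2π·77.4 = 486.3 rad/s.
Step 2 — Component impedances:
  Z1: Z = R = 3940 Ω
  Z2: Z = 1/(jωC) = -j/(ω·C) = 0 - j211.3 Ω
  Z3: Z = 1/(jωC) = -j/(ω·C) = 0 - j29.25 Ω
Step 3 — With the output port shorted to ground, the output series arm Z2 runs from the junction to ground; the shunt arm Z3 also runs from the junction to ground. They appear in parallel: Z3 || Z2 = 0 - j25.69 Ω.
Step 4 — Series with input arm Z1: Z_in = Z1 + (Z3 || Z2) = 3940 - j25.69 Ω = 3940∠-0.4° Ω.
Step 5 — Power factor: PF = cos(φ) = Re(Z)/|Z| = 3940/3940 = 1.
Step 6 — Type: Im(Z) = -25.69 ⇒ leading (phase φ = -0.4°).

PF = 1 (leading, φ = -0.4°)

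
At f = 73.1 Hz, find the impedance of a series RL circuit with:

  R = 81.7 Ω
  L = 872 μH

Step 1 — Angular frequency: ω = 2π·f = 2π·73.1 = 459.3 rad/s.
Step 2 — Component impedances:
  R: Z = R = 81.7 Ω
  L: Z = jωL = j·459.3·0.000872 = 0 + j0.4005 Ω
Step 3 — Series combination: Z_total = R + L = 81.7 + j0.4005 Ω = 81.7∠0.3° Ω.

Z = 81.7 + j0.4005 Ω = 81.7∠0.3° Ω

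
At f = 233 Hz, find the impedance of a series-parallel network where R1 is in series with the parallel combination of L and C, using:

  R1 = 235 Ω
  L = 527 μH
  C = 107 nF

Step 1 — Angular frequency: ω = 2π·f = 2π·233 = 1464 rad/s.
Step 2 — Component impedances:
  R1: Z = R = 235 Ω
  L: Z = jωL = j·1464·0.000527 = 0 + j0.7715 Ω
  C: Z = 1/(jωC) = -j/(ω·C) = 0 - j6384 Ω
Step 3 — Parallel branch: L || C = 1/(1/L + 1/C) = 0 + j0.7716 Ω.
Step 4 — Series with R1: Z_total = R1 + (L || C) = 235 + j0.7716 Ω = 235∠0.2° Ω.

Z = 235 + j0.7716 Ω = 235∠0.2° Ω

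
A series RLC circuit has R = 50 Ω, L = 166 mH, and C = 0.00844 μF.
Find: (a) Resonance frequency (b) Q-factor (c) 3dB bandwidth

Step 1 — Resonance condition Im(Z)=0 gives ω₀ = 1/√(LC).
Step 2 — ω₀ = 1/√(0.166·8.44e-09) = 2.672e+04 rad/s.
Step 3 — f₀ = ω₀/(2π) = 4252 Hz.
Step 4 — Series Q: Q = ω₀L/R = 2.672e+04·0.166/50 = 88.7.
Step 5 — 3dB bandwidth: Δω = ω₀/Q = 301.2 rad/s; BW = Δω/(2π) = 47.94 Hz.

(a) f₀ = 4252 Hz  (b) Q = 88.7  (c) BW = 47.94 Hz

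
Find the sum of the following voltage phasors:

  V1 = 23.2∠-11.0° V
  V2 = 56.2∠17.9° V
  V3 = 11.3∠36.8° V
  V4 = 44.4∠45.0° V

Step 1 — Convert each phasor to rectangular form:
  V1 = 23.2·(cos(-11.0°) + j·sin(-11.0°)) = 22.77 - j4.427 V
  V2 = 56.2·(cos(17.9°) + j·sin(17.9°)) = 53.48 + j17.27 V
  V3 = 11.3·(cos(36.8°) + j·sin(36.8°)) = 9.048 + j6.769 V
  V4 = 44.4·(cos(45.0°) + j·sin(45.0°)) = 31.4 + j31.4 V
Step 2 — Sum components: V_total = 116.7 + j51.01 V.
Step 3 — Convert to polar: |V_total| = 127.4 V, ∠V_total = 23.6°.

V_total = 127.4∠23.6° V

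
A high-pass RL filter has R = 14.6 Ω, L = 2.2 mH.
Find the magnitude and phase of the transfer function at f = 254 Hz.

Step 1 — Angular frequency: ω = 2π·254 = 1596 rad/s.
Step 2 — Transfer function: H(jω) = jωL/(R + jωL).
Step 3 — Numerator jωL = j·3.511; denominator R + jωL = 14.6 + j3.511.
Step 4 — H = 0.05467 + j0.2273.
Step 5 — Magnitude: |H| = 0.2338 (-12.6 dB); phase: φ = 76.5°.

|H| = 0.2338 (-12.6 dB), φ = 76.5°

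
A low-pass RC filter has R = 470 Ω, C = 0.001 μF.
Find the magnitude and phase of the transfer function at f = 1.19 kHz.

Step 1 — Angular frequency: ω = 2π·1190 = 7477 rad/s.
Step 2 — Transfer function: H(jω) = 1/(1 + jωRC).
Step 3 — Denominator: 1 + jωRC = 1 + j·7477·470·1e-09 = 1 + j0.003514.
Step 4 — H = 1 - j0.003514.
Step 5 — Magnitude: |H| = 1 (-0.0 dB); phase: φ = -0.2°.

|H| = 1 (-0.0 dB), φ = -0.2°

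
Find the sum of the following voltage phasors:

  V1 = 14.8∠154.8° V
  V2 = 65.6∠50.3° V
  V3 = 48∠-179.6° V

Step 1 — Convert each phasor to rectangular form:
  V1 = 14.8·(cos(154.8°) + j·sin(154.8°)) = -13.39 + j6.302 V
  V2 = 65.6·(cos(50.3°) + j·sin(50.3°)) = 41.9 + j50.47 V
  V3 = 48·(cos(-179.6°) + j·sin(-179.6°)) = -48 - j0.3351 V
Step 2 — Sum components: V_total = -19.49 + j56.44 V.
Step 3 — Convert to polar: |V_total| = 59.71 V, ∠V_total = 109.0°.

V_total = 59.71∠109.0° V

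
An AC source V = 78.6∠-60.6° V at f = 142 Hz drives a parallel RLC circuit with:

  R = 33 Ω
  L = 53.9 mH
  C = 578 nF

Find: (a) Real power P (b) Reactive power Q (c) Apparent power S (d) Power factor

Step 1 — Angular frequency: ω = 2π·f = 2π·142 = 892.2 rad/s.
Step 2 — Component impedances:
  R: Z = R = 33 Ω
  L: Z = jωL = j·892.2·0.0539 = 0 + j48.09 Ω
  C: Z = 1/(jωC) = -j/(ω·C) = 0 - j1939 Ω
Step 3 — Parallel combination: 1/Z_total = 1/R + 1/L + 1/C; Z_total = 22.79 + j15.25 Ω = 27.43∠33.8° Ω.
Step 4 — Source phasor: V = 78.6∠-60.6° V = 38.59 - j68.48 V.
Step 5 — Current: I = V / Z = -0.2194 - j2.858 A = 2.866∠-94.4° A.
Step 6 — Complex power: S = V·I* = 187.2 + j125.3 VA.
Step 7 — Real power: P = Re(S) = 187.2 W.
Step 8 — Reactive power: Q = Im(S) = 125.3 VAR.
Step 9 — Apparent power: |S| = 225.3 VA.
Step 10 — Power factor: PF = P/|S| = 0.8311 (lagging).

(a) P = 187.2 W  (b) Q = 125.3 VAR  (c) S = 225.3 VA  (d) PF = 0.8311 (lagging)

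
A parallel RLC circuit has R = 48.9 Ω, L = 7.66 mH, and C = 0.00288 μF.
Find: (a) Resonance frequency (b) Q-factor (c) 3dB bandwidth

Step 1 — Resonance: ω₀ = 1/√(LC) = 1/√(0.00766·2.88e-09) = 2.129e+05 rad/s.
Step 2 — f₀ = ω₀/(2π) = 3.389e+04 Hz.
Step 3 — Parallel Q: Q = R/(ω₀L) = 48.9/(2.129e+05·0.00766) = 0.02998.
Step 4 — Bandwidth: Δω = ω₀/Q = 7.101e+06 rad/s; BW = Δω/(2π) = 1.13e+06 Hz.

(a) f₀ = 3.389e+04 Hz  (b) Q = 0.02998  (c) BW = 1.13e+06 Hz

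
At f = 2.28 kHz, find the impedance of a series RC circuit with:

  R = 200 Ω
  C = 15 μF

Step 1 — Angular frequency: ω = 2π·f = 2π·2280 = 1.433e+04 rad/s.
Step 2 — Component impedances:
  R: Z = R = 200 Ω
  C: Z = 1/(jωC) = -j/(ω·C) = 0 - j4.654 Ω
Step 3 — Series combination: Z_total = R + C = 200 - j4.654 Ω = 200.1∠-1.3° Ω.

Z = 200 - j4.654 Ω = 200.1∠-1.3° Ω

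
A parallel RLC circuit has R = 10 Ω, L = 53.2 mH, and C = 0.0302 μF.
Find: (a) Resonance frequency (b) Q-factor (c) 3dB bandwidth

Step 1 — Resonance: ω₀ = 1/√(LC) = 1/√(0.0532·3.02e-08) = 2.495e+04 rad/s.
Step 2 — f₀ = ω₀/(2π) = 3971 Hz.
Step 3 — Parallel Q: Q = R/(ω₀L) = 10/(2.495e+04·0.0532) = 0.007534.
Step 4 — Bandwidth: Δω = ω₀/Q = 3.311e+06 rad/s; BW = Δω/(2π) = 5.27e+05 Hz.

(a) f₀ = 3971 Hz  (b) Q = 0.007534  (c) BW = 5.27e+05 Hz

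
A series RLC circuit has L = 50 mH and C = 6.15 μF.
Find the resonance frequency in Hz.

Step 1 — Resonance condition Im(Z)=0 gives ω₀ = 1/√(LC).
Step 2 — ω₀ = 1/√(0.05·6.15e-06) = 1803 rad/s.
Step 3 — f₀ = ω₀/(2π) = 287 Hz.

f₀ = 287 Hz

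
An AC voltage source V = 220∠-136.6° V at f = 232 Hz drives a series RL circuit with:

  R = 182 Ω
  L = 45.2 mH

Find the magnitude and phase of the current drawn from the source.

Step 1 — Angular frequency: ω = 2π·f = 2π·232 = 1458 rad/s.
Step 2 — Component impedances:
  R: Z = R = 182 Ω
  L: Z = jωL = j·1458·0.0452 = 0 + j65.89 Ω
Step 3 — Series combination: Z_total = R + L = 182 + j65.89 Ω = 193.6∠19.9° Ω.
Step 4 — Source phasor: V = 220∠-136.6° V = -159.8 - j151.2 V.
Step 5 — Ohm's law: I = V / Z_total = (-159.8 - j151.2) / (182 + j65.89) = -1.042 - j0.4532 A.
Step 6 — Convert to polar: |I| = 1.137 A, ∠I = -156.5°.

I = 1.137∠-156.5° A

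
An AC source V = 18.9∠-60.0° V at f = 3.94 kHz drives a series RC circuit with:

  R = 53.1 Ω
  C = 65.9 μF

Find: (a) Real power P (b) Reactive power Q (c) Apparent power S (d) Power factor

Step 1 — Angular frequency: ω = 2π·f = 2π·3940 = 2.476e+04 rad/s.
Step 2 — Component impedances:
  R: Z = R = 53.1 Ω
  C: Z = 1/(jωC) = -j/(ω·C) = 0 - j0.613 Ω
Step 3 — Series combination: Z_total = R + C = 53.1 - j0.613 Ω = 53.1∠-0.7° Ω.
Step 4 — Source phasor: V = 18.9∠-60.0° V = 9.45 - j16.37 V.
Step 5 — Current: I = V / Z = 0.1815 - j0.3062 A = 0.3559∠-59.3° A.
Step 6 — Complex power: S = V·I* = 6.726 - j0.07765 VA.
Step 7 — Real power: P = Re(S) = 6.726 W.
Step 8 — Reactive power: Q = Im(S) = -0.07765 VAR.
Step 9 — Apparent power: |S| = 6.727 VA.
Step 10 — Power factor: PF = P/|S| = 0.9999 (leading).

(a) P = 6.726 W  (b) Q = -0.07765 VAR  (c) S = 6.727 VA  (d) PF = 0.9999 (leading)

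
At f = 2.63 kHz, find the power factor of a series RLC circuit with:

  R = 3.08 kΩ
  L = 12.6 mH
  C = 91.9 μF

Step 1 — Angular frequency: ω = 2π·f = 2π·2630 = 1.652e+04 rad/s.
Step 2 — Component impedances:
  R: Z = R = 3080 Ω
  L: Z = jωL = j·1.652e+04·0.0126 = 0 + j208.2 Ω
  C: Z = 1/(jωC) = -j/(ω·C) = 0 - j0.6585 Ω
Step 3 — Series combination: Z_total = R + L + C = 3080 + j207.6 Ω = 3087∠3.9° Ω.
Step 4 — Power factor: PF = cos(φ) = Re(Z)/|Z| = 3080/3087 = 0.9977.
Step 5 — Type: Im(Z) = 207.6 ⇒ lagging (phase φ = 3.9°).

PF = 0.9977 (lagging, φ = 3.9°)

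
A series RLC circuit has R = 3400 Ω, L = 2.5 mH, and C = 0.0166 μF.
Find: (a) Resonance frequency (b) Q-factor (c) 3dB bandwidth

Step 1 — Resonance: ω₀ = 1/√(LC) = 1/√(0.0025·1.66e-08) = 1.552e+05 rad/s.
Step 2 — f₀ = ω₀/(2π) = 2.471e+04 Hz.
Step 3 — Series Q: Q = ω₀L/R = 1.552e+05·0.0025/3400 = 0.1141.
Step 4 — Bandwidth: Δω = ω₀/Q = 1.36e+06 rad/s; BW = Δω/(2π) = 2.165e+05 Hz.

(a) f₀ = 2.471e+04 Hz  (b) Q = 0.1141  (c) BW = 2.165e+05 Hz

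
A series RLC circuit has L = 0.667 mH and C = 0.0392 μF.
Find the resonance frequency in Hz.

Step 1 — Resonance condition Im(Z)=0 gives ω₀ = 1/√(LC).
Step 2 — ω₀ = 1/√(0.000667·3.92e-08) = 1.956e+05 rad/s.
Step 3 — f₀ = ω₀/(2π) = 3.113e+04 Hz.

f₀ = 3.113e+04 Hz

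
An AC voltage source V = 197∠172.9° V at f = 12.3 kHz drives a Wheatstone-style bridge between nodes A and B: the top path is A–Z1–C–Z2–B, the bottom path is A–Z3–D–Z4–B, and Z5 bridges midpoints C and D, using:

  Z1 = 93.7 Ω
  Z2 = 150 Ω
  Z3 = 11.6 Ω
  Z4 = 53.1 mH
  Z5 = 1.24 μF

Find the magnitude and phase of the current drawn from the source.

Step 1 — Angular frequency: ω = 2π·f = 2π·1.23e+04 = 7.728e+04 rad/s.
Step 2 — Component impedances:
  Z1: Z = R = 93.7 Ω
  Z2: Z = R = 150 Ω
  Z3: Z = R = 11.6 Ω
  Z4: Z = jωL = j·7.728e+04·0.0531 = 0 + j4104 Ω
  Z5: Z = 1/(jωC) = -j/(ω·C) = 0 - j10.44 Ω
Step 3 — Bridge requires nodal analysis (the Z5 bridge couples midpoints C and D, so the two paths cannot be reduced to a simple series/parallel combination). Setting node B to ground and injecting 1 A at node A, the 3-node admittance system at A, C, D solves to V_A = Z_AB = 161.6 - j2.622 Ω = 161.6∠-0.9° Ω.
Step 4 — Source phasor: V = 197∠172.9° V = -195.5 + j24.35 V.
Step 5 — Ohm's law: I = V / Z_total = (-195.5 + j24.35) / (161.6 - j2.622) = -1.212 + j0.131 A.
Step 6 — Convert to polar: |I| = 1.219 A, ∠I = 173.8°.

I = 1.219∠173.8° A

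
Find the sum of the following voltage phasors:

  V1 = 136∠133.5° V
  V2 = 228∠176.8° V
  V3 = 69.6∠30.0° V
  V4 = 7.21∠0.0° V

Step 1 — Convert each phasor to rectangular form:
  V1 = 136·(cos(133.5°) + j·sin(133.5°)) = -93.62 + j98.65 V
  V2 = 228·(cos(176.8°) + j·sin(176.8°)) = -227.6 + j12.73 V
  V3 = 69.6·(cos(30.0°) + j·sin(30.0°)) = 60.28 + j34.8 V
  V4 = 7.21·(cos(0.0°) + j·sin(0.0°)) = 7.21 V
Step 2 — Sum components: V_total = -253.8 + j146.2 V.
Step 3 — Convert to polar: |V_total| = 292.9 V, ∠V_total = 150.1°.

V_total = 292.9∠150.1° V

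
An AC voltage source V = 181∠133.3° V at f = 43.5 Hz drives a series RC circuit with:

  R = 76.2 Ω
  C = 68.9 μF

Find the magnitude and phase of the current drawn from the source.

Step 1 — Angular frequency: ω = 2π·f = 2π·43.5 = 273.3 rad/s.
Step 2 — Component impedances:
  R: Z = R = 76.2 Ω
  C: Z = 1/(jωC) = -j/(ω·C) = 0 - j53.1 Ω
Step 3 — Series combination: Z_total = R + C = 76.2 - j53.1 Ω = 92.88∠-34.9° Ω.
Step 4 — Source phasor: V = 181∠133.3° V = -124.1 + j131.7 V.
Step 5 — Ohm's law: I = V / Z_total = (-124.1 + j131.7) / (76.2 - j53.1) = -1.907 + j0.3995 A.
Step 6 — Convert to polar: |I| = 1.949 A, ∠I = 168.2°.

I = 1.949∠168.2° A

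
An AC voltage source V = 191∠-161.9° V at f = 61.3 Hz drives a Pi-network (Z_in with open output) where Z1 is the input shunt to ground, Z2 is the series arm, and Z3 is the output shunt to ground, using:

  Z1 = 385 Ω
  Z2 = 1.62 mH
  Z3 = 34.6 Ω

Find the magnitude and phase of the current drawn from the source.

Step 1 — Angular frequency: ω = 2π·f = 2π·61.3 = 385.2 rad/s.
Step 2 — Component impedances:
  Z1: Z = R = 385 Ω
  Z2: Z = jωL = j·385.2·0.00162 = 0 + j0.624 Ω
  Z3: Z = R = 34.6 Ω
Step 3 — With open output, the series arm Z2 and the output shunt Z3 appear in series to ground: Z2 + Z3 = 34.6 + j0.624 Ω.
Step 4 — Parallel with input shunt Z1: Z_in = Z1 || (Z2 + Z3) = 31.75 + j0.5253 Ω = 31.75∠0.9° Ω.
Step 5 — Source phasor: V = 191∠-161.9° V = -181.5 - j59.34 V.
Step 6 — Ohm's law: I = V / Z_total = (-181.5 - j59.34) / (31.75 + j0.5253) = -5.748 - j1.774 A.
Step 7 — Convert to polar: |I| = 6.015 A, ∠I = -162.8°.

I = 6.015∠-162.8° A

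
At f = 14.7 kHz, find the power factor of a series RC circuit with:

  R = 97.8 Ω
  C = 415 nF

Step 1 — Angular frequency: ω = 2π·f = 2π·1.47e+04 = 9.236e+04 rad/s.
Step 2 — Component impedances:
  R: Z = R = 97.8 Ω
  C: Z = 1/(jωC) = -j/(ω·C) = 0 - j26.09 Ω
Step 3 — Series combination: Z_total = R + C = 97.8 - j26.09 Ω = 101.2∠-14.9° Ω.
Step 4 — Power factor: PF = cos(φ) = Re(Z)/|Z| = 97.8/101.22 = 0.9662.
Step 5 — Type: Im(Z) = -26.09 ⇒ leading (phase φ = -14.9°).

PF = 0.9662 (leading, φ = -14.9°)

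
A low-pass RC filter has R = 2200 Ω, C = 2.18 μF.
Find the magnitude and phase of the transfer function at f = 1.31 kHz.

Step 1 — Angular frequency: ω = 2π·1310 = 8231 rad/s.
Step 2 — Transfer function: H(jω) = 1/(1 + jωRC).
Step 3 — Denominator: 1 + jωRC = 1 + j·8231·2200·2.18e-06 = 1 + j39.48.
Step 4 — H = 0.0006413 - j0.02532.
Step 5 — Magnitude: |H| = 0.02532 (-31.9 dB); phase: φ = -88.5°.

|H| = 0.02532 (-31.9 dB), φ = -88.5°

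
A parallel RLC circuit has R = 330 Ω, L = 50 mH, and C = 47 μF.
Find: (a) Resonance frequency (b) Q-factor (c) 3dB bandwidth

Step 1 — Resonance: ω₀ = 1/√(LC) = 1/√(0.05·4.7e-05) = 652.3 rad/s.
Step 2 — f₀ = ω₀/(2π) = 103.8 Hz.
Step 3 — Parallel Q: Q = R/(ω₀L) = 330/(652.3·0.05) = 10.12.
Step 4 — Bandwidth: Δω = ω₀/Q = 64.47 rad/s; BW = Δω/(2π) = 10.26 Hz.

(a) f₀ = 103.8 Hz  (b) Q = 10.12  (c) BW = 10.26 Hz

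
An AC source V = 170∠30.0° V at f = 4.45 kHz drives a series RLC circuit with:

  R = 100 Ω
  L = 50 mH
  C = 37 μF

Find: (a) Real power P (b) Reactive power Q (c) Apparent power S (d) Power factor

Step 1 — Angular frequency: ω = 2π·f = 2π·4450 = 2.796e+04 rad/s.
Step 2 — Component impedances:
  R: Z = R = 100 Ω
  L: Z = jωL = j·2.796e+04·0.05 = 0 + j1398 Ω
  C: Z = 1/(jωC) = -j/(ω·C) = 0 - j0.9666 Ω
Step 3 — Series combination: Z_total = R + L + C = 100 + j1397 Ω = 1401∠85.9° Ω.
Step 4 — Source phasor: V = 170∠30.0° V = 147.2 + j85 V.
Step 5 — Current: I = V / Z = 0.06804 - j0.1005 A = 0.1214∠-55.9° A.
Step 6 — Complex power: S = V·I* = 1.473 + j20.58 VA.
Step 7 — Real power: P = Re(S) = 1.473 W.
Step 8 — Reactive power: Q = Im(S) = 20.58 VAR.
Step 9 — Apparent power: |S| = 20.63 VA.
Step 10 — Power factor: PF = P/|S| = 0.0714 (lagging).

(a) P = 1.473 W  (b) Q = 20.58 VAR  (c) S = 20.63 VA  (d) PF = 0.0714 (lagging)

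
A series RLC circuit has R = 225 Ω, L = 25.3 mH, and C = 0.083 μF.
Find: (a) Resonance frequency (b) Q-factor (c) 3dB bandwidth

Step 1 — Resonance: ω₀ = 1/√(LC) = 1/√(0.0253·8.3e-08) = 2.182e+04 rad/s.
Step 2 — f₀ = ω₀/(2π) = 3473 Hz.
Step 3 — Series Q: Q = ω₀L/R = 2.182e+04·0.0253/225 = 2.454.
Step 4 — Bandwidth: Δω = ω₀/Q = 8893 rad/s; BW = Δω/(2π) = 1415 Hz.

(a) f₀ = 3473 Hz  (b) Q = 2.454  (c) BW = 1415 Hz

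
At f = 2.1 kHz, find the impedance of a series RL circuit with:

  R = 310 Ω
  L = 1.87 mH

Step 1 — Angular frequency: ω = 2π·f = 2π·2100 = 1.319e+04 rad/s.
Step 2 — Component impedances:
  R: Z = R = 310 Ω
  L: Z = jωL = j·1.319e+04·0.00187 = 0 + j24.67 Ω
Step 3 — Series combination: Z_total = R + L = 310 + j24.67 Ω = 311∠4.6° Ω.

Z = 310 + j24.67 Ω = 311∠4.6° Ω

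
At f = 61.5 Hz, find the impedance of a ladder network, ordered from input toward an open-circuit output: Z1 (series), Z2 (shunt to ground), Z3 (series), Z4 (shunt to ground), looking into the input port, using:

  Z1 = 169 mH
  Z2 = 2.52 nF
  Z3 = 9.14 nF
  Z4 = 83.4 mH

Step 1 — Angular frequency: ω = 2π·f = 2π·61.5 = 386.4 rad/s.
Step 2 — Component impedances:
  Z1: Z = jωL = j·386.4·0.169 = 0 + j65.3 Ω
  Z2: Z = 1/(jωC) = -j/(ω·C) = 0 - j1.027e+06 Ω
  Z3: Z = 1/(jωC) = -j/(ω·C) = 0 - j2.831e+05 Ω
  Z4: Z = jωL = j·386.4·0.0834 = 0 + j32.23 Ω
Step 3 — Ladder network (open output): work backward from the far end, alternating series and parallel combinations. Z_in = 0 - j2.219e+05 Ω = 2.219e+05∠-90.0° Ω.

Z = 0 - j2.219e+05 Ω = 2.219e+05∠-90.0° Ω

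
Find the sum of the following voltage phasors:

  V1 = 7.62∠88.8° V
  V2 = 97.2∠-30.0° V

Step 1 — Convert each phasor to rectangular form:
  V1 = 7.62·(cos(88.8°) + j·sin(88.8°)) = 0.1596 + j7.618 V
  V2 = 97.2·(cos(-30.0°) + j·sin(-30.0°)) = 84.18 - j48.6 V
Step 2 — Sum components: V_total = 84.34 - j40.98 V.
Step 3 — Convert to polar: |V_total| = 93.77 V, ∠V_total = -25.9°.

V_total = 93.77∠-25.9° V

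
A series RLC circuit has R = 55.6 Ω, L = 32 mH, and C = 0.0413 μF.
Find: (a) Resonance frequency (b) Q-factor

Step 1 — Resonance condition Im(Z)=0 gives ω₀ = 1/√(LC).
Step 2 — ω₀ = 1/√(0.032·4.13e-08) = 2.751e+04 rad/s.
Step 3 — f₀ = ω₀/(2π) = 4378 Hz.
Step 4 — Series Q: Q = ω₀L/R = 2.751e+04·0.032/55.6 = 15.83.

(a) f₀ = 4378 Hz  (b) Q = 15.83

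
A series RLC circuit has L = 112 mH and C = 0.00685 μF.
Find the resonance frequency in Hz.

Step 1 — Resonance condition Im(Z)=0 gives ω₀ = 1/√(LC).
Step 2 — ω₀ = 1/√(0.112·6.85e-09) = 3.61e+04 rad/s.
Step 3 — f₀ = ω₀/(2π) = 5746 Hz.

f₀ = 5746 Hz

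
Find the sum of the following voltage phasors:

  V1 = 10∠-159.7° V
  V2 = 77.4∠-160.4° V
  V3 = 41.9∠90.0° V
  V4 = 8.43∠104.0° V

Step 1 — Convert each phasor to rectangular form:
  V1 = 10·(cos(-159.7°) + j·sin(-159.7°)) = -9.379 - j3.469 V
  V2 = 77.4·(cos(-160.4°) + j·sin(-160.4°)) = -72.92 - j25.96 V
  V3 = 41.9·(cos(90.0°) + j·sin(90.0°)) = 0 + j41.9 V
  V4 = 8.43·(cos(104.0°) + j·sin(104.0°)) = -2.039 + j8.18 V
Step 2 — Sum components: V_total = -84.33 + j20.65 V.
Step 3 — Convert to polar: |V_total| = 86.82 V, ∠V_total = 166.2°.

V_total = 86.82∠166.2° V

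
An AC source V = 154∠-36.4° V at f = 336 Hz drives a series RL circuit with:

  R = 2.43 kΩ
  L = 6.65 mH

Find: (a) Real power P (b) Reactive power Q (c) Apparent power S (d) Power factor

Step 1 — Angular frequency: ω = 2π·f = 2π·336 = 2111 rad/s.
Step 2 — Component impedances:
  R: Z = R = 2430 Ω
  L: Z = jωL = j·2111·0.00665 = 0 + j14.04 Ω
Step 3 — Series combination: Z_total = R + L = 2430 + j14.04 Ω = 2430∠0.3° Ω.
Step 4 — Source phasor: V = 154∠-36.4° V = 124 - j91.39 V.
Step 5 — Current: I = V / Z = 0.05079 - j0.0379 A = 0.06337∠-36.7° A.
Step 6 — Complex power: S = V·I* = 9.759 + j0.05638 VA.
Step 7 — Real power: P = Re(S) = 9.759 W.
Step 8 — Reactive power: Q = Im(S) = 0.05638 VAR.
Step 9 — Apparent power: |S| = 9.76 VA.
Step 10 — Power factor: PF = P/|S| = 1 (lagging).

(a) P = 9.759 W  (b) Q = 0.05638 VAR  (c) S = 9.76 VA  (d) PF = 1 (lagging)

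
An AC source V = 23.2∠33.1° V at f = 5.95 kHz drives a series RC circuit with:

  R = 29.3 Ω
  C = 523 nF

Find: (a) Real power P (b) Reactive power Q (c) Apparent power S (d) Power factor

Step 1 — Angular frequency: ω = 2π·f = 2π·5950 = 3.738e+04 rad/s.
Step 2 — Component impedances:
  R: Z = R = 29.3 Ω
  C: Z = 1/(jωC) = -j/(ω·C) = 0 - j51.14 Ω
Step 3 — Series combination: Z_total = R + C = 29.3 - j51.14 Ω = 58.94∠-60.2° Ω.
Step 4 — Source phasor: V = 23.2∠33.1° V = 19.44 + j12.67 V.
Step 5 — Current: I = V / Z = -0.0226 + j0.393 A = 0.3936∠93.3° A.
Step 6 — Complex power: S = V·I* = 4.539 - j7.923 VA.
Step 7 — Real power: P = Re(S) = 4.539 W.
Step 8 — Reactive power: Q = Im(S) = -7.923 VAR.
Step 9 — Apparent power: |S| = 9.132 VA.
Step 10 — Power factor: PF = P/|S| = 0.4971 (leading).

(a) P = 4.539 W  (b) Q = -7.923 VAR  (c) S = 9.132 VA  (d) PF = 0.4971 (leading)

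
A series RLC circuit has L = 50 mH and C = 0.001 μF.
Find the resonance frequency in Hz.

Step 1 — Resonance condition Im(Z)=0 gives ω₀ = 1/√(LC).
Step 2 — ω₀ = 1/√(0.05·1e-09) = 1.414e+05 rad/s.
Step 3 — f₀ = ω₀/(2π) = 2.251e+04 Hz.

f₀ = 2.251e+04 Hz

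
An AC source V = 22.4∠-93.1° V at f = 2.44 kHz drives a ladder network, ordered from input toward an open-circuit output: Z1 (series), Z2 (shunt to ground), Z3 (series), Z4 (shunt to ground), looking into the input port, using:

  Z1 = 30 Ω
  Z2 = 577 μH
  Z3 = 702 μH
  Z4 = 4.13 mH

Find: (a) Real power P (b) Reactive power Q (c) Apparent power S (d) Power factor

Step 1 — Angular frequency: ω = 2π·f = 2π·2440 = 1.533e+04 rad/s.
Step 2 — Component impedances:
  Z1: Z = R = 30 Ω
  Z2: Z = jωL = j·1.533e+04·0.000577 = 0 + j8.846 Ω
  Z3: Z = jωL = j·1.533e+04·0.000702 = 0 + j10.76 Ω
  Z4: Z = jωL = j·1.533e+04·0.00413 = 0 + j63.32 Ω
Step 3 — Ladder network (open output): work backward from the far end, alternating series and parallel combinations. Z_in = 30 + j7.902 Ω = 31.02∠14.8° Ω.
Step 4 — Source phasor: V = 22.4∠-93.1° V = -1.211 - j22.37 V.
Step 5 — Current: I = V / Z = -0.2214 - j0.6873 A = 0.722∠-107.9° A.
Step 6 — Complex power: S = V·I* = 15.64 + j4.12 VA.
Step 7 — Real power: P = Re(S) = 15.64 W.
Step 8 — Reactive power: Q = Im(S) = 4.12 VAR.
Step 9 — Apparent power: |S| = 16.17 VA.
Step 10 — Power factor: PF = P/|S| = 0.967 (lagging).

(a) P = 15.64 W  (b) Q = 4.12 VAR  (c) S = 16.17 VA  (d) PF = 0.967 (lagging)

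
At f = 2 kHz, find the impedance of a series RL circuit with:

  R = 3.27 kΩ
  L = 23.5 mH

Step 1 — Angular frequency: ω = 2π·f = 2π·2000 = 1.257e+04 rad/s.
Step 2 — Component impedances:
  R: Z = R = 3270 Ω
  L: Z = jωL = j·1.257e+04·0.0235 = 0 + j295.3 Ω
Step 3 — Series combination: Z_total = R + L = 3270 + j295.3 Ω = 3283∠5.2° Ω.

Z = 3270 + j295.3 Ω = 3283∠5.2° Ω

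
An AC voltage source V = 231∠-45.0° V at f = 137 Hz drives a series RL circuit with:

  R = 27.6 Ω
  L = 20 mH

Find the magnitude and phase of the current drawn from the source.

Step 1 — Angular frequency: ω = 2π·f = 2π·137 = 860.8 rad/s.
Step 2 — Component impedances:
  R: Z = R = 27.6 Ω
  L: Z = jωL = j·860.8·0.02 = 0 + j17.22 Ω
Step 3 — Series combination: Z_total = R + L = 27.6 + j17.22 Ω = 32.53∠32.0° Ω.
Step 4 — Source phasor: V = 231∠-45.0° V = 163.3 - j163.3 V.
Step 5 — Ohm's law: I = V / Z_total = (163.3 - j163.3) / (27.6 + j17.22) = 1.603 - j6.918 A.
Step 6 — Convert to polar: |I| = 7.101 A, ∠I = -77.0°.

I = 7.101∠-77.0° A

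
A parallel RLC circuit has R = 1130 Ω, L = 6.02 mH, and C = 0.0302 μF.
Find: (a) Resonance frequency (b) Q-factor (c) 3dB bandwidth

Step 1 — Resonance: ω₀ = 1/√(LC) = 1/√(0.00602·3.02e-08) = 7.416e+04 rad/s.
Step 2 — f₀ = ω₀/(2π) = 1.18e+04 Hz.
Step 3 — Parallel Q: Q = R/(ω₀L) = 1130/(7.416e+04·0.00602) = 2.531.
Step 4 — Bandwidth: Δω = ω₀/Q = 2.93e+04 rad/s; BW = Δω/(2π) = 4664 Hz.

(a) f₀ = 1.18e+04 Hz  (b) Q = 2.531  (c) BW = 4664 Hz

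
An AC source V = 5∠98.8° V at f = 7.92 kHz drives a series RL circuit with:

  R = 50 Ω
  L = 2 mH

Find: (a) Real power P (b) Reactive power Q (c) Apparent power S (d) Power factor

Step 1 — Angular frequency: ω = 2π·f = 2π·7920 = 4.976e+04 rad/s.
Step 2 — Component impedances:
  R: Z = R = 50 Ω
  L: Z = jωL = j·4.976e+04·0.002 = 0 + j99.53 Ω
Step 3 — Series combination: Z_total = R + L = 50 + j99.53 Ω = 111.4∠63.3° Ω.
Step 4 — Source phasor: V = 5∠98.8° V = -0.7649 + j4.941 V.
Step 5 — Current: I = V / Z = 0.03656 + j0.02605 A = 0.04489∠35.5° A.
Step 6 — Complex power: S = V·I* = 0.1008 + j0.2006 VA.
Step 7 — Real power: P = Re(S) = 0.1008 W.
Step 8 — Reactive power: Q = Im(S) = 0.2006 VAR.
Step 9 — Apparent power: |S| = 0.2245 VA.
Step 10 — Power factor: PF = P/|S| = 0.4489 (lagging).

(a) P = 0.1008 W  (b) Q = 0.2006 VAR  (c) S = 0.2245 VA  (d) PF = 0.4489 (lagging)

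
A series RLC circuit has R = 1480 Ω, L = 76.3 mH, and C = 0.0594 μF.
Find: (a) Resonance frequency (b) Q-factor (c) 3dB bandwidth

Step 1 — Resonance condition Im(Z)=0 gives ω₀ = 1/√(LC).
Step 2 — ω₀ = 1/√(0.0763·5.94e-08) = 1.485e+04 rad/s.
Step 3 — f₀ = ω₀/(2π) = 2364 Hz.
Step 4 — Series Q: Q = ω₀L/R = 1.485e+04·0.0763/1480 = 0.7658.
Step 5 — 3dB bandwidth: Δω = ω₀/Q = 1.94e+04 rad/s; BW = Δω/(2π) = 3087 Hz.

(a) f₀ = 2364 Hz  (b) Q = 0.7658  (c) BW = 3087 Hz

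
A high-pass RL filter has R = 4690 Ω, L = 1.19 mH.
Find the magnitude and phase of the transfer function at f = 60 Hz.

Step 1 — Angular frequency: ω = 2π·60 = 377 rad/s.
Step 2 — Transfer function: H(jω) = jωL/(R + jωL).
Step 3 — Numerator jωL = j·0.4486; denominator R + jωL = 4690 + j0.4486.
Step 4 — H = 9.15e-09 + j9.565e-05.
Step 5 — Magnitude: |H| = 9.565e-05 (-80.4 dB); phase: φ = 90.0°.

|H| = 9.565e-05 (-80.4 dB), φ = 90.0°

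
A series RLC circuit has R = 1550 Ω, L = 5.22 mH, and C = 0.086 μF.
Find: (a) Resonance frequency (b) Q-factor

Step 1 — Resonance condition Im(Z)=0 gives ω₀ = 1/√(LC).
Step 2 — ω₀ = 1/√(0.00522·8.6e-08) = 4.72e+04 rad/s.
Step 3 — f₀ = ω₀/(2π) = 7512 Hz.
Step 4 — Series Q: Q = ω₀L/R = 4.72e+04·0.00522/1550 = 0.1589.

(a) f₀ = 7512 Hz  (b) Q = 0.1589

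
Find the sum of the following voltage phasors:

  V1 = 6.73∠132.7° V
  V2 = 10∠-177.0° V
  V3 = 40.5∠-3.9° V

Step 1 — Convert each phasor to rectangular form:
  V1 = 6.73·(cos(132.7°) + j·sin(132.7°)) = -4.564 + j4.946 V
  V2 = 10·(cos(-177.0°) + j·sin(-177.0°)) = -9.986 - j0.5234 V
  V3 = 40.5·(cos(-3.9°) + j·sin(-3.9°)) = 40.41 - j2.755 V
Step 2 — Sum components: V_total = 25.86 + j1.668 V.
Step 3 — Convert to polar: |V_total| = 25.91 V, ∠V_total = 3.7°.

V_total = 25.91∠3.7° V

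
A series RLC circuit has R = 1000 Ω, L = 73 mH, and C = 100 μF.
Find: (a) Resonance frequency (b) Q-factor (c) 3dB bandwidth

Step 1 — Resonance condition Im(Z)=0 gives ω₀ = 1/√(LC).
Step 2 — ω₀ = 1/√(0.073·0.0001) = 370.1 rad/s.
Step 3 — f₀ = ω₀/(2π) = 58.91 Hz.
Step 4 — Series Q: Q = ω₀L/R = 370.1·0.073/1000 = 0.02702.
Step 5 — 3dB bandwidth: Δω = ω₀/Q = 1.37e+04 rad/s; BW = Δω/(2π) = 2180 Hz.

(a) f₀ = 58.91 Hz  (b) Q = 0.02702  (c) BW = 2180 Hz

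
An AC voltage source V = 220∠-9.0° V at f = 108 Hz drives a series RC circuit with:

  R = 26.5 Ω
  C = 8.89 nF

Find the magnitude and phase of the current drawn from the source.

Step 1 — Angular frequency: ω = 2π·f = 2π·108 = 678.6 rad/s.
Step 2 — Component impedances:
  R: Z = R = 26.5 Ω
  C: Z = 1/(jωC) = -j/(ω·C) = 0 - j1.658e+05 Ω
Step 3 — Series combination: Z_total = R + C = 26.5 - j1.658e+05 Ω = 1.658e+05∠-90.0° Ω.
Step 4 — Source phasor: V = 220∠-9.0° V = 217.3 - j34.42 V.
Step 5 — Ohm's law: I = V / Z_total = (217.3 - j34.42) / (26.5 - j1.658e+05) = 0.0002078 + j0.001311 A.
Step 6 — Convert to polar: |I| = 0.001327 A, ∠I = 81.0°.

I = 0.001327∠81.0° A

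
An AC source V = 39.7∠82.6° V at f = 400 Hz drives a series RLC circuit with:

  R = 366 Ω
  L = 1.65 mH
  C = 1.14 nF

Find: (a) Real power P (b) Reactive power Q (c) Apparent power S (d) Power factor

Step 1 — Angular frequency: ω = 2π·f = 2π·400 = 2513 rad/s.
Step 2 — Component impedances:
  R: Z = R = 366 Ω
  L: Z = jωL = j·2513·0.00165 = 0 + j4.147 Ω
  C: Z = 1/(jωC) = -j/(ω·C) = 0 - j3.49e+05 Ω
Step 3 — Series combination: Z_total = R + L + C = 366 - j3.49e+05 Ω = 3.49e+05∠-89.9° Ω.
Step 4 — Source phasor: V = 39.7∠82.6° V = 5.113 + j39.37 V.
Step 5 — Current: I = V / Z = -0.0001128 + j1.477e-05 A = 0.0001137∠172.5° A.
Step 6 — Complex power: S = V·I* = 4.735e-06 - j0.004516 VA.
Step 7 — Real power: P = Re(S) = 4.735e-06 W.
Step 8 — Reactive power: Q = Im(S) = -0.004516 VAR.
Step 9 — Apparent power: |S| = 0.004516 VA.
Step 10 — Power factor: PF = P/|S| = 0.001049 (leading).

(a) P = 4.735e-06 W  (b) Q = -0.004516 VAR  (c) S = 0.004516 VA  (d) PF = 0.001049 (leading)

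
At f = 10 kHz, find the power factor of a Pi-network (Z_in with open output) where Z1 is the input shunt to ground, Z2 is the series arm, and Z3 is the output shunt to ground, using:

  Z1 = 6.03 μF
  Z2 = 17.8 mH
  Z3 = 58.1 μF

Step 1 — Angular frequency: ω = 2π·f = 2π·1e+04 = 6.283e+04 rad/s.
Step 2 — Component impedances:
  Z1: Z = 1/(jωC) = -j/(ω·C) = 0 - j2.639 Ω
  Z2: Z = jωL = j·6.283e+04·0.0178 = 0 + j1118 Ω
  Z3: Z = 1/(jωC) = -j/(ω·C) = 0 - j0.2739 Ω
Step 3 — With open output, the series arm Z2 and the output shunt Z3 appear in series to ground: Z2 + Z3 = 0 + j1118 Ω.
Step 4 — Parallel with input shunt Z1: Z_in = Z1 || (Z2 + Z3) = 0 - j2.646 Ω = 2.646∠-90.0° Ω.
Step 5 — Power factor: PF = cos(φ) = Re(Z)/|Z| = 0/2.646 = 0.
Step 6 — Type: Im(Z) = -2.646 ⇒ leading (phase φ = -90.0°).

PF = 0 (leading, φ = -90.0°)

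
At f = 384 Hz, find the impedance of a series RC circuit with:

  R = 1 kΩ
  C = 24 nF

Step 1 — Angular frequency: ω = 2π·f = 2π·384 = 2413 rad/s.
Step 2 — Component impedances:
  R: Z = R = 1000 Ω
  C: Z = 1/(jωC) = -j/(ω·C) = 0 - j1.727e+04 Ω
Step 3 — Series combination: Z_total = R + C = 1000 - j1.727e+04 Ω = 1.73e+04∠-86.7° Ω.

Z = 1000 - j1.727e+04 Ω = 1.73e+04∠-86.7° Ω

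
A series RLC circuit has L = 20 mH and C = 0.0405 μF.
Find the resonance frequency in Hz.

Step 1 — Resonance condition Im(Z)=0 gives ω₀ = 1/√(LC).
Step 2 — ω₀ = 1/√(0.02·4.05e-08) = 3.514e+04 rad/s.
Step 3 — f₀ = ω₀/(2π) = 5592 Hz.

f₀ = 5592 Hz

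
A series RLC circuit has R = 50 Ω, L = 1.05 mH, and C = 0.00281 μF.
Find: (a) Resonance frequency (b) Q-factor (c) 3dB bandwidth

Step 1 — Resonance: ω₀ = 1/√(LC) = 1/√(0.00105·2.81e-09) = 5.822e+05 rad/s.
Step 2 — f₀ = ω₀/(2π) = 9.266e+04 Hz.
Step 3 — Series Q: Q = ω₀L/R = 5.822e+05·0.00105/50 = 12.23.
Step 4 — Bandwidth: Δω = ω₀/Q = 4.762e+04 rad/s; BW = Δω/(2π) = 7579 Hz.

(a) f₀ = 9.266e+04 Hz  (b) Q = 12.23  (c) BW = 7579 Hz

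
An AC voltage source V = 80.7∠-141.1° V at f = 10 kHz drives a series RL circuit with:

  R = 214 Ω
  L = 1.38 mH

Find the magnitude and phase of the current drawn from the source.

Step 1 — Angular frequency: ω = 2π·f = 2π·1e+04 = 6.283e+04 rad/s.
Step 2 — Component impedances:
  R: Z = R = 214 Ω
  L: Z = jωL = j·6.283e+04·0.00138 = 0 + j86.71 Ω
Step 3 — Series combination: Z_total = R + L = 214 + j86.71 Ω = 230.9∠22.1° Ω.
Step 4 — Source phasor: V = 80.7∠-141.1° V = -62.8 - j50.68 V.
Step 5 — Ohm's law: I = V / Z_total = (-62.8 - j50.68) / (214 + j86.71) = -0.3345 - j0.1013 A.
Step 6 — Convert to polar: |I| = 0.3495 A, ∠I = -163.2°.

I = 0.3495∠-163.2° A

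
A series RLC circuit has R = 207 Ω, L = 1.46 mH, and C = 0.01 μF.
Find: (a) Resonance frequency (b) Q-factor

Step 1 — Resonance condition Im(Z)=0 gives ω₀ = 1/√(LC).
Step 2 — ω₀ = 1/√(0.00146·1e-08) = 2.617e+05 rad/s.
Step 3 — f₀ = ω₀/(2π) = 4.165e+04 Hz.
Step 4 — Series Q: Q = ω₀L/R = 2.617e+05·0.00146/207 = 1.846.

(a) f₀ = 4.165e+04 Hz  (b) Q = 1.846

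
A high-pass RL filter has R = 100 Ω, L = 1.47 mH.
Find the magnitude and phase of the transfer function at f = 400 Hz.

Step 1 — Angular frequency: ω = 2π·400 = 2513 rad/s.
Step 2 — Transfer function: H(jω) = jωL/(R + jωL).
Step 3 — Numerator jωL = j·3.695; denominator R + jωL = 100 + j3.695.
Step 4 — H = 0.001363 + j0.03689.
Step 5 — Magnitude: |H| = 0.03692 (-28.7 dB); phase: φ = 87.9°.

|H| = 0.03692 (-28.7 dB), φ = 87.9°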